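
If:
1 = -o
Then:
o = -1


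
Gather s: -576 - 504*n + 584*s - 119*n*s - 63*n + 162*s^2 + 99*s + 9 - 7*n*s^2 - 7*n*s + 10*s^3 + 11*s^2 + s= -567*n + 10*s^3 + s^2*(173 - 7*n) + s*(684 - 126*n) - 567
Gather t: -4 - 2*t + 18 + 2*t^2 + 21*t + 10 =2*t^2 + 19*t + 24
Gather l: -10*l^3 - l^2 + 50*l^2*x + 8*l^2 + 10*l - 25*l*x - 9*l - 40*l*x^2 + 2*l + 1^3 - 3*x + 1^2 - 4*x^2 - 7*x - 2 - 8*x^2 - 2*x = -10*l^3 + l^2*(50*x + 7) + l*(-40*x^2 - 25*x + 3) - 12*x^2 - 12*x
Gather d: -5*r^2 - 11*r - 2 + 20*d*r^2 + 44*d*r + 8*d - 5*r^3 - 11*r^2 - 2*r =d*(20*r^2 + 44*r + 8) - 5*r^3 - 16*r^2 - 13*r - 2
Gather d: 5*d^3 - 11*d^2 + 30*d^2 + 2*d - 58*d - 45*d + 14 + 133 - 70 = 5*d^3 + 19*d^2 - 101*d + 77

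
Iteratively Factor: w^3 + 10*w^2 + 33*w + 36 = (w + 3)*(w^2 + 7*w + 12) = (w + 3)*(w + 4)*(w + 3)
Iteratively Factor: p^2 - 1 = (p + 1)*(p - 1)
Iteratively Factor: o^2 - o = (o - 1)*(o)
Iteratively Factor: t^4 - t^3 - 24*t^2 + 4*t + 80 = (t - 5)*(t^3 + 4*t^2 - 4*t - 16) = (t - 5)*(t + 2)*(t^2 + 2*t - 8) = (t - 5)*(t - 2)*(t + 2)*(t + 4)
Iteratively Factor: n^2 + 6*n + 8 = (n + 2)*(n + 4)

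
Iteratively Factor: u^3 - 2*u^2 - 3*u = (u + 1)*(u^2 - 3*u) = (u - 3)*(u + 1)*(u)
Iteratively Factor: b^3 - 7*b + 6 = (b + 3)*(b^2 - 3*b + 2) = (b - 1)*(b + 3)*(b - 2)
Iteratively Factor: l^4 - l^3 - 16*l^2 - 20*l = (l)*(l^3 - l^2 - 16*l - 20) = l*(l - 5)*(l^2 + 4*l + 4) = l*(l - 5)*(l + 2)*(l + 2)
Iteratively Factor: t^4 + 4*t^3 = (t)*(t^3 + 4*t^2) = t*(t + 4)*(t^2) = t^2*(t + 4)*(t)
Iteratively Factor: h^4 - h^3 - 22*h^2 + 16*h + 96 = (h - 4)*(h^3 + 3*h^2 - 10*h - 24) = (h - 4)*(h + 4)*(h^2 - h - 6) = (h - 4)*(h + 2)*(h + 4)*(h - 3)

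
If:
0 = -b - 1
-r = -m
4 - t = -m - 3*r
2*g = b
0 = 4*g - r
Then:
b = -1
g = -1/2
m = -2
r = -2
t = -4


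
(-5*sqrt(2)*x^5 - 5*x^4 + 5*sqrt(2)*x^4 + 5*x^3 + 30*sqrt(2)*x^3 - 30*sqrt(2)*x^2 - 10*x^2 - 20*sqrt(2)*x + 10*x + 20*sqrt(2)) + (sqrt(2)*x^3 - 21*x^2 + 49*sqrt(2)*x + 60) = -5*sqrt(2)*x^5 - 5*x^4 + 5*sqrt(2)*x^4 + 5*x^3 + 31*sqrt(2)*x^3 - 30*sqrt(2)*x^2 - 31*x^2 + 10*x + 29*sqrt(2)*x + 20*sqrt(2) + 60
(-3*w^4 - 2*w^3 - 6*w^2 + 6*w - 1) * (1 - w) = 3*w^5 - w^4 + 4*w^3 - 12*w^2 + 7*w - 1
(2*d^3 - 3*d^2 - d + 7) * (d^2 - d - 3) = 2*d^5 - 5*d^4 - 4*d^3 + 17*d^2 - 4*d - 21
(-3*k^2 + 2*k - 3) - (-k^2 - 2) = -2*k^2 + 2*k - 1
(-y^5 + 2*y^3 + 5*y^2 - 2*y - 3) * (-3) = 3*y^5 - 6*y^3 - 15*y^2 + 6*y + 9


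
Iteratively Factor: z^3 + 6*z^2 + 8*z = (z + 2)*(z^2 + 4*z) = z*(z + 2)*(z + 4)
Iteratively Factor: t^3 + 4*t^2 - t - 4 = (t - 1)*(t^2 + 5*t + 4) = (t - 1)*(t + 4)*(t + 1)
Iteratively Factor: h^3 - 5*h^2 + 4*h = (h - 1)*(h^2 - 4*h) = (h - 4)*(h - 1)*(h)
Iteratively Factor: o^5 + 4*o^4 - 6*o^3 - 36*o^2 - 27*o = (o + 3)*(o^4 + o^3 - 9*o^2 - 9*o) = (o - 3)*(o + 3)*(o^3 + 4*o^2 + 3*o) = (o - 3)*(o + 3)^2*(o^2 + o) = o*(o - 3)*(o + 3)^2*(o + 1)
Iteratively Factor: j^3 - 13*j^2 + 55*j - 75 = (j - 5)*(j^2 - 8*j + 15) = (j - 5)^2*(j - 3)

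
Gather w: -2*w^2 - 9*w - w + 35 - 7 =-2*w^2 - 10*w + 28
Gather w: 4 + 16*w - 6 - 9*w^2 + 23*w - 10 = -9*w^2 + 39*w - 12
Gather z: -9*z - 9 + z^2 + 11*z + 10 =z^2 + 2*z + 1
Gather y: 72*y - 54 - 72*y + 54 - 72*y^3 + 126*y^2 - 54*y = -72*y^3 + 126*y^2 - 54*y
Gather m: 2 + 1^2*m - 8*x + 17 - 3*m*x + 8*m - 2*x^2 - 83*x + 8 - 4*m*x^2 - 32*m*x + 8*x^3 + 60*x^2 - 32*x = m*(-4*x^2 - 35*x + 9) + 8*x^3 + 58*x^2 - 123*x + 27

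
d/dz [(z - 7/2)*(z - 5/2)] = 2*z - 6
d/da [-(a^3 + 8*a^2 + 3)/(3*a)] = -2*a/3 - 8/3 + a^(-2)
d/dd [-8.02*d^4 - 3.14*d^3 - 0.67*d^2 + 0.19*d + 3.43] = -32.08*d^3 - 9.42*d^2 - 1.34*d + 0.19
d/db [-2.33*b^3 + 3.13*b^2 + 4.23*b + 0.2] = -6.99*b^2 + 6.26*b + 4.23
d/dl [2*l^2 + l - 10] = 4*l + 1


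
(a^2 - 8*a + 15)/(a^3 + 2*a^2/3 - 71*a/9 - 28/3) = 9*(a - 5)/(9*a^2 + 33*a + 28)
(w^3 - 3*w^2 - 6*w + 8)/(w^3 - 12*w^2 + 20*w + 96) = (w^2 - 5*w + 4)/(w^2 - 14*w + 48)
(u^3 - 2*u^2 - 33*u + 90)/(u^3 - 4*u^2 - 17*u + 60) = (u + 6)/(u + 4)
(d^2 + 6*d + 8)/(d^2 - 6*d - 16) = (d + 4)/(d - 8)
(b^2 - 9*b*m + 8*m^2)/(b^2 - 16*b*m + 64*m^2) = (b - m)/(b - 8*m)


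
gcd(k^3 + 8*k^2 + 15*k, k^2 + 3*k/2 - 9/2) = k + 3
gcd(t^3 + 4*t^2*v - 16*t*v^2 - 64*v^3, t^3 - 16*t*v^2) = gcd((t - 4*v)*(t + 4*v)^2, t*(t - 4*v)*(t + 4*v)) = t^2 - 16*v^2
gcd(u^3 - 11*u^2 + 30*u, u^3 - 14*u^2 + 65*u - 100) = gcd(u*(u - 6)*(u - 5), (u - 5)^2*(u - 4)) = u - 5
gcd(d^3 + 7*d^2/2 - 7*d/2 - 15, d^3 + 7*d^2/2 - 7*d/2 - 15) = d^3 + 7*d^2/2 - 7*d/2 - 15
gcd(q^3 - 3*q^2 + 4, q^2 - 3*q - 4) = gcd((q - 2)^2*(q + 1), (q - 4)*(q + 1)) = q + 1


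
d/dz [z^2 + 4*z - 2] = 2*z + 4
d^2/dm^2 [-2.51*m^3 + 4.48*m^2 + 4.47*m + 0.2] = 8.96 - 15.06*m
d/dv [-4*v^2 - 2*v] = -8*v - 2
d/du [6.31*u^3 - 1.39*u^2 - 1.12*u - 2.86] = 18.93*u^2 - 2.78*u - 1.12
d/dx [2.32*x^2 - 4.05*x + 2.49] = 4.64*x - 4.05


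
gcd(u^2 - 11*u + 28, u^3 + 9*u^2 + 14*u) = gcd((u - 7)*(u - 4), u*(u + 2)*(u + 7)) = 1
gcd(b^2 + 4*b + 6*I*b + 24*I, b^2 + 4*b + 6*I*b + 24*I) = b^2 + b*(4 + 6*I) + 24*I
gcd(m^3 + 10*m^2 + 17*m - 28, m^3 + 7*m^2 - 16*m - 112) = m^2 + 11*m + 28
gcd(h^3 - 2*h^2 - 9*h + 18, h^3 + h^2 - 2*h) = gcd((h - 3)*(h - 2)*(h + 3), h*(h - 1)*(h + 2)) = 1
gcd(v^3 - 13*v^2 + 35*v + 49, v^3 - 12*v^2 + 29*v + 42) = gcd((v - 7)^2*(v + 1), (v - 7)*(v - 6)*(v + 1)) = v^2 - 6*v - 7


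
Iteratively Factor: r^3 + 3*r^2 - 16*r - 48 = (r + 3)*(r^2 - 16) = (r - 4)*(r + 3)*(r + 4)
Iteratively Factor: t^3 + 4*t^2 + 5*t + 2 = (t + 1)*(t^2 + 3*t + 2) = (t + 1)^2*(t + 2)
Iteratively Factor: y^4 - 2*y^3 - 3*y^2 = (y + 1)*(y^3 - 3*y^2) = (y - 3)*(y + 1)*(y^2) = y*(y - 3)*(y + 1)*(y)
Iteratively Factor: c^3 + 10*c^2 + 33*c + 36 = (c + 3)*(c^2 + 7*c + 12) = (c + 3)^2*(c + 4)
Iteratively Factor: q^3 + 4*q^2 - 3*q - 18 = (q + 3)*(q^2 + q - 6) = (q + 3)^2*(q - 2)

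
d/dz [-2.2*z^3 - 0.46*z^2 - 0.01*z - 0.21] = -6.6*z^2 - 0.92*z - 0.01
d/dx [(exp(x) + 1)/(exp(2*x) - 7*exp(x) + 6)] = (-(exp(x) + 1)*(2*exp(x) - 7) + exp(2*x) - 7*exp(x) + 6)*exp(x)/(exp(2*x) - 7*exp(x) + 6)^2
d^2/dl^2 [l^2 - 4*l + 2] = 2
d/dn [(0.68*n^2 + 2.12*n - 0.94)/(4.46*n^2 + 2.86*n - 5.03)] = (-7.5104*n^2 + 1.544*n - 7.9752)/(19.8916*n^4 + 25.5112*n^3 - 36.688*n^2 - 28.7716*n + 25.3009)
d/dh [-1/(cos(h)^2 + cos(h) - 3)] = -(2*cos(h) + 1)*sin(h)/(cos(h)^2 + cos(h) - 3)^2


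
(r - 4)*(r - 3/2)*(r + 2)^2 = r^4 - 3*r^3/2 - 12*r^2 + 2*r + 24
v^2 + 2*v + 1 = (v + 1)^2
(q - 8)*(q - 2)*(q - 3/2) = q^3 - 23*q^2/2 + 31*q - 24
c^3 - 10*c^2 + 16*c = c*(c - 8)*(c - 2)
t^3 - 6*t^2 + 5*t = t*(t - 5)*(t - 1)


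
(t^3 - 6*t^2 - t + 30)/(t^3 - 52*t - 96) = (t^2 - 8*t + 15)/(t^2 - 2*t - 48)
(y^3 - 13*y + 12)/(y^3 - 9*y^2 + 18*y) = (y^2 + 3*y - 4)/(y*(y - 6))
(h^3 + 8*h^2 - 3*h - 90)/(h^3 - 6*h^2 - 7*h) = (-h^3 - 8*h^2 + 3*h + 90)/(h*(-h^2 + 6*h + 7))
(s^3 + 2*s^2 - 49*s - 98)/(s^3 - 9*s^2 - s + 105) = (s^2 + 9*s + 14)/(s^2 - 2*s - 15)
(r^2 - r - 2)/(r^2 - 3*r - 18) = (-r^2 + r + 2)/(-r^2 + 3*r + 18)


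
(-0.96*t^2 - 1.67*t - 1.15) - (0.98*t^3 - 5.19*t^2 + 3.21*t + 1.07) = -0.98*t^3 + 4.23*t^2 - 4.88*t - 2.22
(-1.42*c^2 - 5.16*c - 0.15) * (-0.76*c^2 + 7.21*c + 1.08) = 1.0792*c^4 - 6.3166*c^3 - 38.6232*c^2 - 6.6543*c - 0.162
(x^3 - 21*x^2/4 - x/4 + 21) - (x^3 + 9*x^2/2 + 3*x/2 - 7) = -39*x^2/4 - 7*x/4 + 28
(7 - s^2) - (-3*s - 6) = -s^2 + 3*s + 13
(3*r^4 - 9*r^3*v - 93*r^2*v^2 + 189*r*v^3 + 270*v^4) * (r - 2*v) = 3*r^5 - 15*r^4*v - 75*r^3*v^2 + 375*r^2*v^3 - 108*r*v^4 - 540*v^5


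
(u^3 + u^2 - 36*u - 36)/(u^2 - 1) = (u^2 - 36)/(u - 1)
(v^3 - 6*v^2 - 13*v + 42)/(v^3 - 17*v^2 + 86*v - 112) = (v + 3)/(v - 8)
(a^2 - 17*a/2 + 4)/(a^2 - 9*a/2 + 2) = (a - 8)/(a - 4)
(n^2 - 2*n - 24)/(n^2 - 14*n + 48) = (n + 4)/(n - 8)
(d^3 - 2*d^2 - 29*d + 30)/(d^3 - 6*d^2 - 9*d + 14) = (d^2 - d - 30)/(d^2 - 5*d - 14)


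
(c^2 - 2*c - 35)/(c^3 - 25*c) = (c - 7)/(c*(c - 5))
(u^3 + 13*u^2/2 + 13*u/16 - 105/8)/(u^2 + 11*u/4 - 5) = (4*u^2 + 31*u + 42)/(4*(u + 4))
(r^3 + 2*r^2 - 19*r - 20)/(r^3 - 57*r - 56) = (r^2 + r - 20)/(r^2 - r - 56)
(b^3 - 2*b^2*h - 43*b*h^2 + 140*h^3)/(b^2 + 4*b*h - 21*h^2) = (b^2 - 9*b*h + 20*h^2)/(b - 3*h)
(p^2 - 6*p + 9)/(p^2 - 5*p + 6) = (p - 3)/(p - 2)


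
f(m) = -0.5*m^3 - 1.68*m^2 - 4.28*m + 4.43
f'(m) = -1.5*m^2 - 3.36*m - 4.28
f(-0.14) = 5.00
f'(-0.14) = -3.84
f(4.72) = -105.78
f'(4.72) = -53.56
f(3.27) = -45.01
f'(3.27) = -31.31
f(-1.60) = 9.03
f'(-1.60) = -2.74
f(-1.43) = 8.58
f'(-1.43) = -2.54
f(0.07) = 4.12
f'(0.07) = -4.52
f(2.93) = -35.11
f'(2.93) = -27.00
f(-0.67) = 6.69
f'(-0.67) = -2.70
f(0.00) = 4.43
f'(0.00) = -4.28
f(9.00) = -534.67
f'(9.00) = -156.02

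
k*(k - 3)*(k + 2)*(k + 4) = k^4 + 3*k^3 - 10*k^2 - 24*k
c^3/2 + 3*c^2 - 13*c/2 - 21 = (c/2 + 1)*(c - 3)*(c + 7)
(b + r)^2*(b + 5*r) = b^3 + 7*b^2*r + 11*b*r^2 + 5*r^3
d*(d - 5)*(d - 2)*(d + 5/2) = d^4 - 9*d^3/2 - 15*d^2/2 + 25*d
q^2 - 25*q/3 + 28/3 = (q - 7)*(q - 4/3)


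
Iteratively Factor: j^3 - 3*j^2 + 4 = (j - 2)*(j^2 - j - 2) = (j - 2)^2*(j + 1)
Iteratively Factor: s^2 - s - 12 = (s + 3)*(s - 4)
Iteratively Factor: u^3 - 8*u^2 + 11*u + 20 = (u - 4)*(u^2 - 4*u - 5) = (u - 5)*(u - 4)*(u + 1)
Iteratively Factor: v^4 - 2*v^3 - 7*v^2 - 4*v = (v + 1)*(v^3 - 3*v^2 - 4*v) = v*(v + 1)*(v^2 - 3*v - 4) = v*(v - 4)*(v + 1)*(v + 1)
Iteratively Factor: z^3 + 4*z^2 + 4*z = (z + 2)*(z^2 + 2*z) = z*(z + 2)*(z + 2)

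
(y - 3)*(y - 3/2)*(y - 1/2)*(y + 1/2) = y^4 - 9*y^3/2 + 17*y^2/4 + 9*y/8 - 9/8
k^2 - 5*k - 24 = (k - 8)*(k + 3)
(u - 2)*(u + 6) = u^2 + 4*u - 12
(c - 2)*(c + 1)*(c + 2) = c^3 + c^2 - 4*c - 4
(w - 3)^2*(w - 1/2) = w^3 - 13*w^2/2 + 12*w - 9/2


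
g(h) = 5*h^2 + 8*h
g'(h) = 10*h + 8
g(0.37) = 3.64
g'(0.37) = 11.70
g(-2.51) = 11.42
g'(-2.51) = -17.10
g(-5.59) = 111.52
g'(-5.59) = -47.90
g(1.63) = 26.32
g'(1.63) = 24.30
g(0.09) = 0.76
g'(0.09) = 8.90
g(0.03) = 0.24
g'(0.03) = 8.30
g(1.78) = 30.08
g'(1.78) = 25.80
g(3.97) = 110.56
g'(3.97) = 47.70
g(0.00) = 0.00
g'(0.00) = 8.00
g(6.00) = 228.00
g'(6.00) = 68.00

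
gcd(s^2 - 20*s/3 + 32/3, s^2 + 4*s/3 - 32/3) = s - 8/3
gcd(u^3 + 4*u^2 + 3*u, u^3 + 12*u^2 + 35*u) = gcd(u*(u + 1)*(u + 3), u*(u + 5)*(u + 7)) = u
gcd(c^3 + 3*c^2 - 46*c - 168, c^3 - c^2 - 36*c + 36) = c + 6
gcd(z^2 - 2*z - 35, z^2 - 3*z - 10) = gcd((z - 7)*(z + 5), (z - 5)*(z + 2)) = 1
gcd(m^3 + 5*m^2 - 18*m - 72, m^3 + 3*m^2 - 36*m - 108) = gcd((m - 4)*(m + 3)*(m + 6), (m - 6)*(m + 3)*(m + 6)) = m^2 + 9*m + 18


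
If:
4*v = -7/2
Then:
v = -7/8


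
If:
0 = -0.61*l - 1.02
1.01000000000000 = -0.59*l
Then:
No Solution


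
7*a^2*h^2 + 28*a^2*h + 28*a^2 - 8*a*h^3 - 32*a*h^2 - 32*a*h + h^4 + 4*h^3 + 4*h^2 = (-7*a + h)*(-a + h)*(h + 2)^2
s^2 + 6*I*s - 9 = (s + 3*I)^2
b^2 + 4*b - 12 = (b - 2)*(b + 6)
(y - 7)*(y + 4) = y^2 - 3*y - 28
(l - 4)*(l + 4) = l^2 - 16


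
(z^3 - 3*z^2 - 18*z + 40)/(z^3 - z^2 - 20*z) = (z - 2)/z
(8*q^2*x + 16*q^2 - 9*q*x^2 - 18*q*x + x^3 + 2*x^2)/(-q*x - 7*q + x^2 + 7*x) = (-8*q*x - 16*q + x^2 + 2*x)/(x + 7)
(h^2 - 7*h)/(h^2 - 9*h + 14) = h/(h - 2)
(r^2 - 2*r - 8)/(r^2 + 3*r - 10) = (r^2 - 2*r - 8)/(r^2 + 3*r - 10)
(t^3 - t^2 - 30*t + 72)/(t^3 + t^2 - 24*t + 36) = (t - 4)/(t - 2)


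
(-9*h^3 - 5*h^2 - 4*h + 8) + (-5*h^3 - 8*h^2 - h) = -14*h^3 - 13*h^2 - 5*h + 8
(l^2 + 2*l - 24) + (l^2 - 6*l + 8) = 2*l^2 - 4*l - 16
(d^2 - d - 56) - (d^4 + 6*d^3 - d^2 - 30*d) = -d^4 - 6*d^3 + 2*d^2 + 29*d - 56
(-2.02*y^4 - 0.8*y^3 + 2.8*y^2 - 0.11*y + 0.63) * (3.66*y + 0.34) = -7.3932*y^5 - 3.6148*y^4 + 9.976*y^3 + 0.5494*y^2 + 2.2684*y + 0.2142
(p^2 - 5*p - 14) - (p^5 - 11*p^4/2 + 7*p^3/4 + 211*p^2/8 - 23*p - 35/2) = -p^5 + 11*p^4/2 - 7*p^3/4 - 203*p^2/8 + 18*p + 7/2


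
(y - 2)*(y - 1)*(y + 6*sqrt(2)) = y^3 - 3*y^2 + 6*sqrt(2)*y^2 - 18*sqrt(2)*y + 2*y + 12*sqrt(2)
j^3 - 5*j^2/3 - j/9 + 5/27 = (j - 5/3)*(j - 1/3)*(j + 1/3)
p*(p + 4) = p^2 + 4*p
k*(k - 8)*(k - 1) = k^3 - 9*k^2 + 8*k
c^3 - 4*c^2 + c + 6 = (c - 3)*(c - 2)*(c + 1)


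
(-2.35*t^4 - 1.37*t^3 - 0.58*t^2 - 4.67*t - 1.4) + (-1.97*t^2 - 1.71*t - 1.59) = -2.35*t^4 - 1.37*t^3 - 2.55*t^2 - 6.38*t - 2.99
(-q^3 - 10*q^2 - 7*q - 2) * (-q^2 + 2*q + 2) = q^5 + 8*q^4 - 15*q^3 - 32*q^2 - 18*q - 4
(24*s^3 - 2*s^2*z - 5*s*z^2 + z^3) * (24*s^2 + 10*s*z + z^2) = 576*s^5 + 192*s^4*z - 116*s^3*z^2 - 28*s^2*z^3 + 5*s*z^4 + z^5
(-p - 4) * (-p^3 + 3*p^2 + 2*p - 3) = p^4 + p^3 - 14*p^2 - 5*p + 12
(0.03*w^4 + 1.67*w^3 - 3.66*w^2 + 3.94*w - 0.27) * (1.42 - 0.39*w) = -0.0117*w^5 - 0.6087*w^4 + 3.7988*w^3 - 6.7338*w^2 + 5.7001*w - 0.3834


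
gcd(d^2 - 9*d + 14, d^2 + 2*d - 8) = d - 2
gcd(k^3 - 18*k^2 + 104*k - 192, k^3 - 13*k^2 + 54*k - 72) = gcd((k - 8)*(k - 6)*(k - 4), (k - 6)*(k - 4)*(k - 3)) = k^2 - 10*k + 24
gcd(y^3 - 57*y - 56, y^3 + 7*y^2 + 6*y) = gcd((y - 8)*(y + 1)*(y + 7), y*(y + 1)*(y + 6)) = y + 1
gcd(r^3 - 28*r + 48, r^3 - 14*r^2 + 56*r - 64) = r^2 - 6*r + 8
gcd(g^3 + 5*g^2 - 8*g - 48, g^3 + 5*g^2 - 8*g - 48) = g^3 + 5*g^2 - 8*g - 48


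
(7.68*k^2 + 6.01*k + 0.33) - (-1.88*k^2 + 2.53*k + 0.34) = 9.56*k^2 + 3.48*k - 0.01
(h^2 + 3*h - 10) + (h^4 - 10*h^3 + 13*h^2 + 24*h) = h^4 - 10*h^3 + 14*h^2 + 27*h - 10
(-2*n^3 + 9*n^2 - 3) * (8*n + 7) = -16*n^4 + 58*n^3 + 63*n^2 - 24*n - 21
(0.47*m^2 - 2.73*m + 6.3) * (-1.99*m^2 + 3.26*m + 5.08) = -0.9353*m^4 + 6.9649*m^3 - 19.0492*m^2 + 6.6696*m + 32.004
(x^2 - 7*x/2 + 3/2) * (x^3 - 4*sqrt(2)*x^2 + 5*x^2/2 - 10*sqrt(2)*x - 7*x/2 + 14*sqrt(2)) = x^5 - 4*sqrt(2)*x^4 - x^4 - 43*x^3/4 + 4*sqrt(2)*x^3 + 16*x^2 + 43*sqrt(2)*x^2 - 64*sqrt(2)*x - 21*x/4 + 21*sqrt(2)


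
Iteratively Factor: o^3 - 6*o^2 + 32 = (o - 4)*(o^2 - 2*o - 8) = (o - 4)*(o + 2)*(o - 4)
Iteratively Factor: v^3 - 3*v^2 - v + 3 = (v - 3)*(v^2 - 1) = (v - 3)*(v - 1)*(v + 1)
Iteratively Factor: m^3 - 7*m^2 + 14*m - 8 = (m - 4)*(m^2 - 3*m + 2) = (m - 4)*(m - 2)*(m - 1)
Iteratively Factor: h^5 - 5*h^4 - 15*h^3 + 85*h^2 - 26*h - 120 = (h + 4)*(h^4 - 9*h^3 + 21*h^2 + h - 30) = (h + 1)*(h + 4)*(h^3 - 10*h^2 + 31*h - 30) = (h - 3)*(h + 1)*(h + 4)*(h^2 - 7*h + 10) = (h - 3)*(h - 2)*(h + 1)*(h + 4)*(h - 5)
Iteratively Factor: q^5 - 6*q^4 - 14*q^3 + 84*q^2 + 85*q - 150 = (q + 2)*(q^4 - 8*q^3 + 2*q^2 + 80*q - 75) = (q - 5)*(q + 2)*(q^3 - 3*q^2 - 13*q + 15) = (q - 5)^2*(q + 2)*(q^2 + 2*q - 3) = (q - 5)^2*(q - 1)*(q + 2)*(q + 3)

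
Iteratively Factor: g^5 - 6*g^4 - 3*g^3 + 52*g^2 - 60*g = (g - 2)*(g^4 - 4*g^3 - 11*g^2 + 30*g) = (g - 2)^2*(g^3 - 2*g^2 - 15*g) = (g - 5)*(g - 2)^2*(g^2 + 3*g) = (g - 5)*(g - 2)^2*(g + 3)*(g)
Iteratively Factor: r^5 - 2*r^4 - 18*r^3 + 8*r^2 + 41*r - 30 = (r + 3)*(r^4 - 5*r^3 - 3*r^2 + 17*r - 10) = (r + 2)*(r + 3)*(r^3 - 7*r^2 + 11*r - 5) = (r - 1)*(r + 2)*(r + 3)*(r^2 - 6*r + 5) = (r - 5)*(r - 1)*(r + 2)*(r + 3)*(r - 1)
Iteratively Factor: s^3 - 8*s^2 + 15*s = (s - 5)*(s^2 - 3*s) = (s - 5)*(s - 3)*(s)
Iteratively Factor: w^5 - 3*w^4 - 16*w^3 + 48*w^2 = (w)*(w^4 - 3*w^3 - 16*w^2 + 48*w) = w*(w + 4)*(w^3 - 7*w^2 + 12*w) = w*(w - 4)*(w + 4)*(w^2 - 3*w) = w*(w - 4)*(w - 3)*(w + 4)*(w)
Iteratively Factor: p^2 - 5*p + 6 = (p - 2)*(p - 3)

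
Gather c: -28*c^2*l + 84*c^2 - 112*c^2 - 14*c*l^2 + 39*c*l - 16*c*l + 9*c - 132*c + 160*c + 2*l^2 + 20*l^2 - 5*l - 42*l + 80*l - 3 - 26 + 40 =c^2*(-28*l - 28) + c*(-14*l^2 + 23*l + 37) + 22*l^2 + 33*l + 11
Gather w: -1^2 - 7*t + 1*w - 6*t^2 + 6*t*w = -6*t^2 - 7*t + w*(6*t + 1) - 1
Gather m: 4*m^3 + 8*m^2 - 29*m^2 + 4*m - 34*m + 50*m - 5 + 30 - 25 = 4*m^3 - 21*m^2 + 20*m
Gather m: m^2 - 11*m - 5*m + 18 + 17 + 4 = m^2 - 16*m + 39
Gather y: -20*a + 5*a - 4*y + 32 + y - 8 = -15*a - 3*y + 24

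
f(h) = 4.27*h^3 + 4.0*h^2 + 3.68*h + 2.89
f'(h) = 12.81*h^2 + 8.0*h + 3.68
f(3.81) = 311.13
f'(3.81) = 220.11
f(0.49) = 6.16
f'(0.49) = 10.68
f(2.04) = 63.29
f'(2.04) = 73.31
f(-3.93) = -208.98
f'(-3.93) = 170.09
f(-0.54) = 1.40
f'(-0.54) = 3.10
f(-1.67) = -11.99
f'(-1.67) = 26.05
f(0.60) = 7.46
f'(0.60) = 13.09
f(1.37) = 26.42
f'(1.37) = 38.68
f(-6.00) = -797.51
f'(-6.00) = 416.84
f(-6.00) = -797.51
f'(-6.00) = 416.84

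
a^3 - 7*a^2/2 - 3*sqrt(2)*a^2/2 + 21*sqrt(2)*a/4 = a*(a - 7/2)*(a - 3*sqrt(2)/2)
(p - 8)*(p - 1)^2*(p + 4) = p^4 - 6*p^3 - 23*p^2 + 60*p - 32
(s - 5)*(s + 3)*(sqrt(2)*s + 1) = sqrt(2)*s^3 - 2*sqrt(2)*s^2 + s^2 - 15*sqrt(2)*s - 2*s - 15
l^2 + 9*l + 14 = (l + 2)*(l + 7)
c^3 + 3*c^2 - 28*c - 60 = (c - 5)*(c + 2)*(c + 6)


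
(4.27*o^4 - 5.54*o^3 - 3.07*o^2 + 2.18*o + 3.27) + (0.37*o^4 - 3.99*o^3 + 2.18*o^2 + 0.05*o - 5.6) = 4.64*o^4 - 9.53*o^3 - 0.89*o^2 + 2.23*o - 2.33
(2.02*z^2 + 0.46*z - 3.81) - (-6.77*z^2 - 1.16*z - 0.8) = 8.79*z^2 + 1.62*z - 3.01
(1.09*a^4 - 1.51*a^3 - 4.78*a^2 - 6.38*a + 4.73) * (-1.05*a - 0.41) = -1.1445*a^5 + 1.1386*a^4 + 5.6381*a^3 + 8.6588*a^2 - 2.3507*a - 1.9393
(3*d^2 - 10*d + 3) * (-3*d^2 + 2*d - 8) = -9*d^4 + 36*d^3 - 53*d^2 + 86*d - 24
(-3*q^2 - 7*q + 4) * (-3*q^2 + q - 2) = 9*q^4 + 18*q^3 - 13*q^2 + 18*q - 8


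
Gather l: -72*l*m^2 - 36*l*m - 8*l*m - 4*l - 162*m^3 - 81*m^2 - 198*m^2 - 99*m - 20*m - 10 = l*(-72*m^2 - 44*m - 4) - 162*m^3 - 279*m^2 - 119*m - 10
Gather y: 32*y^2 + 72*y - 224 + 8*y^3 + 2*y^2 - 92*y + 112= 8*y^3 + 34*y^2 - 20*y - 112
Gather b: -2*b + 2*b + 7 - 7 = 0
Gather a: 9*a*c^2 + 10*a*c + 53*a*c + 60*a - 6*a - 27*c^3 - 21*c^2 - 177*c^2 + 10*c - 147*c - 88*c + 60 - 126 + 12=a*(9*c^2 + 63*c + 54) - 27*c^3 - 198*c^2 - 225*c - 54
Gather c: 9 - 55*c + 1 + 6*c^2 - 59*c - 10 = 6*c^2 - 114*c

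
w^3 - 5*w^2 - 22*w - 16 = (w - 8)*(w + 1)*(w + 2)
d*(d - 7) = d^2 - 7*d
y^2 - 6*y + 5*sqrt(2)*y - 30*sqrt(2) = (y - 6)*(y + 5*sqrt(2))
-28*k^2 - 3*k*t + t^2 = (-7*k + t)*(4*k + t)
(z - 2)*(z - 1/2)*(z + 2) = z^3 - z^2/2 - 4*z + 2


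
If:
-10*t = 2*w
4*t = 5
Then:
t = 5/4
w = -25/4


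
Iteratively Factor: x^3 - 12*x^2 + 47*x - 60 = (x - 4)*(x^2 - 8*x + 15) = (x - 5)*(x - 4)*(x - 3)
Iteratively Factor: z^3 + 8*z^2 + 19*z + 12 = (z + 3)*(z^2 + 5*z + 4) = (z + 1)*(z + 3)*(z + 4)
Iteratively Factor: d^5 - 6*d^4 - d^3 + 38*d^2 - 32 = (d - 4)*(d^4 - 2*d^3 - 9*d^2 + 2*d + 8) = (d - 4)^2*(d^3 + 2*d^2 - d - 2) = (d - 4)^2*(d - 1)*(d^2 + 3*d + 2) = (d - 4)^2*(d - 1)*(d + 2)*(d + 1)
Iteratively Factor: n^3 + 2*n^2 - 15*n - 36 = (n + 3)*(n^2 - n - 12) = (n - 4)*(n + 3)*(n + 3)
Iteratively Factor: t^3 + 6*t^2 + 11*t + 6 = (t + 1)*(t^2 + 5*t + 6) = (t + 1)*(t + 3)*(t + 2)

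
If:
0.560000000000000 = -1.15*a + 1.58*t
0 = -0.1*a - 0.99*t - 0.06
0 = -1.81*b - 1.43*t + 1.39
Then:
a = -0.50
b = 0.78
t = -0.01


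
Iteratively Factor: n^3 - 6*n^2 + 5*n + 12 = (n - 3)*(n^2 - 3*n - 4) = (n - 3)*(n + 1)*(n - 4)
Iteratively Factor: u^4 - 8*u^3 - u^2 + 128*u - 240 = (u + 4)*(u^3 - 12*u^2 + 47*u - 60) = (u - 4)*(u + 4)*(u^2 - 8*u + 15) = (u - 4)*(u - 3)*(u + 4)*(u - 5)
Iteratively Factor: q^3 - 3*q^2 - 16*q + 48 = (q - 3)*(q^2 - 16) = (q - 3)*(q + 4)*(q - 4)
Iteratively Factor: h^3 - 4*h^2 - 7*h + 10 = (h - 5)*(h^2 + h - 2) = (h - 5)*(h + 2)*(h - 1)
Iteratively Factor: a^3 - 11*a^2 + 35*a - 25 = (a - 1)*(a^2 - 10*a + 25) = (a - 5)*(a - 1)*(a - 5)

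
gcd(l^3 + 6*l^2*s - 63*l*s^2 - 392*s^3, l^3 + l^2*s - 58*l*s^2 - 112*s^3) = -l^2 + l*s + 56*s^2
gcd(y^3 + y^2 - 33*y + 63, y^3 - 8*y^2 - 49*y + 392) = y + 7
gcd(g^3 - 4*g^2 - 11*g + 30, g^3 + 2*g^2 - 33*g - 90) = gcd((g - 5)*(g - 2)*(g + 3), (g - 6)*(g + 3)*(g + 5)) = g + 3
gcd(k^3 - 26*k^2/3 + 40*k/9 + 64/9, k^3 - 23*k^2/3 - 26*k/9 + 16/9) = k^2 - 22*k/3 - 16/3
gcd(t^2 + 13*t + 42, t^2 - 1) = 1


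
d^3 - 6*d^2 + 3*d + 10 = (d - 5)*(d - 2)*(d + 1)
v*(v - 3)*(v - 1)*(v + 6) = v^4 + 2*v^3 - 21*v^2 + 18*v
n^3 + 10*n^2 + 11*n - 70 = (n - 2)*(n + 5)*(n + 7)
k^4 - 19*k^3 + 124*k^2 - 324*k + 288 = (k - 8)*(k - 6)*(k - 3)*(k - 2)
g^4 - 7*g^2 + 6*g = g*(g - 2)*(g - 1)*(g + 3)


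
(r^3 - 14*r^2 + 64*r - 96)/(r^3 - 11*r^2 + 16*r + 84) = (r^2 - 8*r + 16)/(r^2 - 5*r - 14)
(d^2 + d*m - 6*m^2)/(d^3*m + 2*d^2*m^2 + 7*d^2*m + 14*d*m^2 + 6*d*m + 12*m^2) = (d^2 + d*m - 6*m^2)/(m*(d^3 + 2*d^2*m + 7*d^2 + 14*d*m + 6*d + 12*m))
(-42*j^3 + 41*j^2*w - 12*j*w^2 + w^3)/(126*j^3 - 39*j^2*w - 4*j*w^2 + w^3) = (-2*j + w)/(6*j + w)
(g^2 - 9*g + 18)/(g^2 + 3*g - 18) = (g - 6)/(g + 6)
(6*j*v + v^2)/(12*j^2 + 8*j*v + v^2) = v/(2*j + v)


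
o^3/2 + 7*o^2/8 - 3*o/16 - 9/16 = (o/2 + 1/2)*(o - 3/4)*(o + 3/2)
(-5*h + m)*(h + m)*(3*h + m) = -15*h^3 - 17*h^2*m - h*m^2 + m^3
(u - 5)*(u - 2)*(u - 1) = u^3 - 8*u^2 + 17*u - 10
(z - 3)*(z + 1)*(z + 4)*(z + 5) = z^4 + 7*z^3 - z^2 - 67*z - 60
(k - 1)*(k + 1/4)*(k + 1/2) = k^3 - k^2/4 - 5*k/8 - 1/8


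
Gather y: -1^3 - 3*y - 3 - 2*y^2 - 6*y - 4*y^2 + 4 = -6*y^2 - 9*y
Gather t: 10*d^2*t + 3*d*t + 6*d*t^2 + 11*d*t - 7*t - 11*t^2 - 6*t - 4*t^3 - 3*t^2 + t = -4*t^3 + t^2*(6*d - 14) + t*(10*d^2 + 14*d - 12)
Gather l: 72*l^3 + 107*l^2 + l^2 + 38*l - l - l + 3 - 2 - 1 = 72*l^3 + 108*l^2 + 36*l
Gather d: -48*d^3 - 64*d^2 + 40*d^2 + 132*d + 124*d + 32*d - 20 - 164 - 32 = -48*d^3 - 24*d^2 + 288*d - 216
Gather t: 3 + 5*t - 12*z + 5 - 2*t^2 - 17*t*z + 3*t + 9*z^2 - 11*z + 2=-2*t^2 + t*(8 - 17*z) + 9*z^2 - 23*z + 10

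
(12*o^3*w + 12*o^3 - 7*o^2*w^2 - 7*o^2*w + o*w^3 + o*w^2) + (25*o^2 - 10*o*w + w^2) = 12*o^3*w + 12*o^3 - 7*o^2*w^2 - 7*o^2*w + 25*o^2 + o*w^3 + o*w^2 - 10*o*w + w^2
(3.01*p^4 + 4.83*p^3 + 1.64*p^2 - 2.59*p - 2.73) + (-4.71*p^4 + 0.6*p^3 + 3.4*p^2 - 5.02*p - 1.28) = -1.7*p^4 + 5.43*p^3 + 5.04*p^2 - 7.61*p - 4.01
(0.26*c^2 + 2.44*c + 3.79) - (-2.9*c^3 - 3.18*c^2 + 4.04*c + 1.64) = 2.9*c^3 + 3.44*c^2 - 1.6*c + 2.15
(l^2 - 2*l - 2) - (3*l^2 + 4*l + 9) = -2*l^2 - 6*l - 11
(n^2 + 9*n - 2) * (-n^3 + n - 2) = -n^5 - 9*n^4 + 3*n^3 + 7*n^2 - 20*n + 4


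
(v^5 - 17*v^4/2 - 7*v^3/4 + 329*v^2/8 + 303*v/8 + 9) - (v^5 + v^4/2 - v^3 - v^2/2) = -9*v^4 - 3*v^3/4 + 333*v^2/8 + 303*v/8 + 9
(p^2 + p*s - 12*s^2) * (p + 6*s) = p^3 + 7*p^2*s - 6*p*s^2 - 72*s^3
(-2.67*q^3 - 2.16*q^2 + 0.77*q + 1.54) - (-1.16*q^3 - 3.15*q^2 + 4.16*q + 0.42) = -1.51*q^3 + 0.99*q^2 - 3.39*q + 1.12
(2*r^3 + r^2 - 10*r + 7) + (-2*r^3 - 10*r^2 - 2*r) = -9*r^2 - 12*r + 7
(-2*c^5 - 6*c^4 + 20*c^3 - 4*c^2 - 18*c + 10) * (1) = -2*c^5 - 6*c^4 + 20*c^3 - 4*c^2 - 18*c + 10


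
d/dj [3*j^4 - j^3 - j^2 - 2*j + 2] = 12*j^3 - 3*j^2 - 2*j - 2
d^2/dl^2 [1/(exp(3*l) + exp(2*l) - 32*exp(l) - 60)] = ((-9*exp(2*l) - 4*exp(l) + 32)*(exp(3*l) + exp(2*l) - 32*exp(l) - 60) + 2*(3*exp(2*l) + 2*exp(l) - 32)^2*exp(l))*exp(l)/(exp(3*l) + exp(2*l) - 32*exp(l) - 60)^3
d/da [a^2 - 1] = 2*a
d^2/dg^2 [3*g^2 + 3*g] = 6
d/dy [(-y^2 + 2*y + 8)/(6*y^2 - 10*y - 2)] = (-y^2 - 46*y + 38)/(2*(9*y^4 - 30*y^3 + 19*y^2 + 10*y + 1))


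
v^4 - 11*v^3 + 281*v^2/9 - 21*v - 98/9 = (v - 7)*(v - 7/3)*(v - 2)*(v + 1/3)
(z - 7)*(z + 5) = z^2 - 2*z - 35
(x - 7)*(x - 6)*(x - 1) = x^3 - 14*x^2 + 55*x - 42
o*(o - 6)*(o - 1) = o^3 - 7*o^2 + 6*o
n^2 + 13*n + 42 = (n + 6)*(n + 7)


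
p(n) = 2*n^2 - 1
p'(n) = 4*n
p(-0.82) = 0.34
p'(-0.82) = -3.28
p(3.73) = 26.83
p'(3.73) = 14.92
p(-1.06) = 1.25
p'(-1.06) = -4.24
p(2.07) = 7.57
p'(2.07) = 8.28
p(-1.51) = 3.56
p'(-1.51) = -6.04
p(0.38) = -0.71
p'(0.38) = 1.52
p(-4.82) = 45.46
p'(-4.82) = -19.28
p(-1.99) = 6.92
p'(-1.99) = -7.96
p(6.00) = 71.00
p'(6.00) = 24.00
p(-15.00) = 449.00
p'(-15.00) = -60.00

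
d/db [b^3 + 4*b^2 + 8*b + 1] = 3*b^2 + 8*b + 8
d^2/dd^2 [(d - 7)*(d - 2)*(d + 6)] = 6*d - 6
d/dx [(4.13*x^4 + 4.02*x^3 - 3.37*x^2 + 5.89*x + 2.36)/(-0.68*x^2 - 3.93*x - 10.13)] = (-5.6168*x^5 - 51.4263*x^4 - 198.9448*x^3 - 104.9185*x^2 + 71.4858*x - 50.3909)/(0.4624*x^4 + 5.3448*x^3 + 29.2217*x^2 + 79.6218*x + 102.6169)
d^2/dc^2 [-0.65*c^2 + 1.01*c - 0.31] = -1.30000000000000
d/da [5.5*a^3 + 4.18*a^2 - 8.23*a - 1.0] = 16.5*a^2 + 8.36*a - 8.23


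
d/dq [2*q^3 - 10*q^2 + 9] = 2*q*(3*q - 10)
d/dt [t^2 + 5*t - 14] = 2*t + 5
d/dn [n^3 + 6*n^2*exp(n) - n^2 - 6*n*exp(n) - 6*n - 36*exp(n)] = 6*n^2*exp(n) + 3*n^2 + 6*n*exp(n) - 2*n - 42*exp(n) - 6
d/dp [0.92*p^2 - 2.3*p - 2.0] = 1.84*p - 2.3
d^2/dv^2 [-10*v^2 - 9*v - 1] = -20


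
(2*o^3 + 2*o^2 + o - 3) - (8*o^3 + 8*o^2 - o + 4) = -6*o^3 - 6*o^2 + 2*o - 7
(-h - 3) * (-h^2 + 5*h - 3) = h^3 - 2*h^2 - 12*h + 9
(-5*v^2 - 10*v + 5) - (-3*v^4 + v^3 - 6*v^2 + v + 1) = 3*v^4 - v^3 + v^2 - 11*v + 4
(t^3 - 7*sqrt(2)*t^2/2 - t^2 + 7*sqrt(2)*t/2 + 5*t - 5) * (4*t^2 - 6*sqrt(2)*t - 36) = 4*t^5 - 20*sqrt(2)*t^4 - 4*t^4 + 26*t^3 + 20*sqrt(2)*t^3 - 26*t^2 + 96*sqrt(2)*t^2 - 180*t - 96*sqrt(2)*t + 180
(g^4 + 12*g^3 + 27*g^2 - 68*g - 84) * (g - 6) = g^5 + 6*g^4 - 45*g^3 - 230*g^2 + 324*g + 504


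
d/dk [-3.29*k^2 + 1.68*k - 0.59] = 1.68 - 6.58*k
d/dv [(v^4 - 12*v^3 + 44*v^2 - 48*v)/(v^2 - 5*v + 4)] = (2*v^3 - 11*v^2 + 16*v - 12)/(v^2 - 2*v + 1)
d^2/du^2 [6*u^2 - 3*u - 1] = 12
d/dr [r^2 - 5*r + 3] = 2*r - 5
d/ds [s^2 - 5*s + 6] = 2*s - 5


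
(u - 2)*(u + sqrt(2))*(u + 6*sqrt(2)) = u^3 - 2*u^2 + 7*sqrt(2)*u^2 - 14*sqrt(2)*u + 12*u - 24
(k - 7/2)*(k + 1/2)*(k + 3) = k^3 - 43*k/4 - 21/4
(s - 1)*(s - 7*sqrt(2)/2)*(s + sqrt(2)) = s^3 - 5*sqrt(2)*s^2/2 - s^2 - 7*s + 5*sqrt(2)*s/2 + 7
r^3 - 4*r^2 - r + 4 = (r - 4)*(r - 1)*(r + 1)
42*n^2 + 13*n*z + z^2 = (6*n + z)*(7*n + z)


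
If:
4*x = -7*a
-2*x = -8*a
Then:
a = 0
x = 0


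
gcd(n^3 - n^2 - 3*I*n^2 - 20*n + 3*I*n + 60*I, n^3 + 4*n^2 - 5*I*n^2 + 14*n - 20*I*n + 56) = n + 4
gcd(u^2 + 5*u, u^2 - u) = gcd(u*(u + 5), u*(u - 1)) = u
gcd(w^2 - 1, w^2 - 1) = w^2 - 1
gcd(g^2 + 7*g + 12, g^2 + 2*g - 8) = g + 4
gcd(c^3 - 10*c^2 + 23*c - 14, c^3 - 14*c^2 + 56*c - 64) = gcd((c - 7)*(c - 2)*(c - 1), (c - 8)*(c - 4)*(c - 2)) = c - 2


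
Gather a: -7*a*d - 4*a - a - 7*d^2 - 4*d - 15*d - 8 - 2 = a*(-7*d - 5) - 7*d^2 - 19*d - 10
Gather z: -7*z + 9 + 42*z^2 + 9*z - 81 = 42*z^2 + 2*z - 72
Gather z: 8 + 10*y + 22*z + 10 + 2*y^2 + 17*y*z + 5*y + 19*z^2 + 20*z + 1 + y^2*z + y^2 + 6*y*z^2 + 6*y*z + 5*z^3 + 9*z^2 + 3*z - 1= 3*y^2 + 15*y + 5*z^3 + z^2*(6*y + 28) + z*(y^2 + 23*y + 45) + 18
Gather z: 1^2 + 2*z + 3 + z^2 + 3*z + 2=z^2 + 5*z + 6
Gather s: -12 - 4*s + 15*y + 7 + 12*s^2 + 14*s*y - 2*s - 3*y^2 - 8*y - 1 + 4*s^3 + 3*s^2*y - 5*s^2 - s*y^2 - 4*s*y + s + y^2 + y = 4*s^3 + s^2*(3*y + 7) + s*(-y^2 + 10*y - 5) - 2*y^2 + 8*y - 6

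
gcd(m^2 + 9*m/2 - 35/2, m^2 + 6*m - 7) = m + 7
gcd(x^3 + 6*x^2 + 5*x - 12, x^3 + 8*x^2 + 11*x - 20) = x^2 + 3*x - 4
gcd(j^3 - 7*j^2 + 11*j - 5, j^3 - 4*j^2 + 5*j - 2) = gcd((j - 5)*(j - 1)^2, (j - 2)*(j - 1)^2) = j^2 - 2*j + 1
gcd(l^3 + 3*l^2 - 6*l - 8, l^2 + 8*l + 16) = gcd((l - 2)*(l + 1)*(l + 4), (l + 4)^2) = l + 4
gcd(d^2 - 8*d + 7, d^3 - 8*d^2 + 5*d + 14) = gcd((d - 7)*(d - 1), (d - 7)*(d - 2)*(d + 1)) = d - 7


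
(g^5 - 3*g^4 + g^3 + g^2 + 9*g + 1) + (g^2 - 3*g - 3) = g^5 - 3*g^4 + g^3 + 2*g^2 + 6*g - 2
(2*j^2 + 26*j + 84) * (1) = 2*j^2 + 26*j + 84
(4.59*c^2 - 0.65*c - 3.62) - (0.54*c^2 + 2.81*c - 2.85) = 4.05*c^2 - 3.46*c - 0.77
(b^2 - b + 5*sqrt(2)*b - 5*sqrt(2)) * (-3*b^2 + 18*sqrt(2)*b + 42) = -3*b^4 + 3*b^3 + 3*sqrt(2)*b^3 - 3*sqrt(2)*b^2 + 222*b^2 - 222*b + 210*sqrt(2)*b - 210*sqrt(2)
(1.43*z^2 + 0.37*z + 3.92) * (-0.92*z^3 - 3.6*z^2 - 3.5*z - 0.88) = -1.3156*z^5 - 5.4884*z^4 - 9.9434*z^3 - 16.6654*z^2 - 14.0456*z - 3.4496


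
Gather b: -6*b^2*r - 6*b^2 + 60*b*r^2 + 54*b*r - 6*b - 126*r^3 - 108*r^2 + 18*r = b^2*(-6*r - 6) + b*(60*r^2 + 54*r - 6) - 126*r^3 - 108*r^2 + 18*r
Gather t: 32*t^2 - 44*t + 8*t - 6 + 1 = 32*t^2 - 36*t - 5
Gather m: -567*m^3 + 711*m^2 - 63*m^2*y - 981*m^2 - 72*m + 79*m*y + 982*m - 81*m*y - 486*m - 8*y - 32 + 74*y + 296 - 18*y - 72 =-567*m^3 + m^2*(-63*y - 270) + m*(424 - 2*y) + 48*y + 192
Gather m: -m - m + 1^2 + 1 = 2 - 2*m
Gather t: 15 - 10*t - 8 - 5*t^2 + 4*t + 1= -5*t^2 - 6*t + 8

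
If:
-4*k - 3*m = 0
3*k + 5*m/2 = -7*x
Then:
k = 21*x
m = -28*x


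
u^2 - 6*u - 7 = (u - 7)*(u + 1)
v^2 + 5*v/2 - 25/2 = (v - 5/2)*(v + 5)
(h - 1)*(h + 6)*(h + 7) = h^3 + 12*h^2 + 29*h - 42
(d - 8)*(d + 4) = d^2 - 4*d - 32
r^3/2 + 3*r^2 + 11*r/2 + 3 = (r/2 + 1)*(r + 1)*(r + 3)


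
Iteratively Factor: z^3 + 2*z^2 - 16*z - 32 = (z - 4)*(z^2 + 6*z + 8) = (z - 4)*(z + 4)*(z + 2)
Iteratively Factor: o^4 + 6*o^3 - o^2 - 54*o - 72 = (o + 3)*(o^3 + 3*o^2 - 10*o - 24) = (o - 3)*(o + 3)*(o^2 + 6*o + 8) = (o - 3)*(o + 2)*(o + 3)*(o + 4)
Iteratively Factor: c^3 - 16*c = (c)*(c^2 - 16) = c*(c + 4)*(c - 4)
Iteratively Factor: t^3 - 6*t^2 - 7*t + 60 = (t - 4)*(t^2 - 2*t - 15) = (t - 5)*(t - 4)*(t + 3)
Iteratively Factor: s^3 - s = (s - 1)*(s^2 + s) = s*(s - 1)*(s + 1)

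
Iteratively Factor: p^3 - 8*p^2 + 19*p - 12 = (p - 1)*(p^2 - 7*p + 12) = (p - 4)*(p - 1)*(p - 3)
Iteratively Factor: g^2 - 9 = (g - 3)*(g + 3)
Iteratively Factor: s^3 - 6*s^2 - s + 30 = (s - 3)*(s^2 - 3*s - 10) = (s - 5)*(s - 3)*(s + 2)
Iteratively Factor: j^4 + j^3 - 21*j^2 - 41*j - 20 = (j - 5)*(j^3 + 6*j^2 + 9*j + 4) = (j - 5)*(j + 1)*(j^2 + 5*j + 4) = (j - 5)*(j + 1)*(j + 4)*(j + 1)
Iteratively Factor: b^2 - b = (b)*(b - 1)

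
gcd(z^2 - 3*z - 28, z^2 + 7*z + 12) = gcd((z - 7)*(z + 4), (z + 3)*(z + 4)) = z + 4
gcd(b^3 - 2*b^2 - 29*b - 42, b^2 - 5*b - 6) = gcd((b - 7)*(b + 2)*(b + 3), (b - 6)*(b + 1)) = 1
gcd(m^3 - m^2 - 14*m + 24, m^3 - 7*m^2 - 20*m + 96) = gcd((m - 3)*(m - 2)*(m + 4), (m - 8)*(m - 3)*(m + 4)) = m^2 + m - 12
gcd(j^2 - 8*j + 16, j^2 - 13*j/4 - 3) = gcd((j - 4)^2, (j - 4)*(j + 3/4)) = j - 4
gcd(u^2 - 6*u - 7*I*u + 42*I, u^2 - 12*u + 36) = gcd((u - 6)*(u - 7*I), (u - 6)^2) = u - 6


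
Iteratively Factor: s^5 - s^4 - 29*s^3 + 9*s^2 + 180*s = (s - 3)*(s^4 + 2*s^3 - 23*s^2 - 60*s) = (s - 3)*(s + 3)*(s^3 - s^2 - 20*s) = (s - 5)*(s - 3)*(s + 3)*(s^2 + 4*s) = s*(s - 5)*(s - 3)*(s + 3)*(s + 4)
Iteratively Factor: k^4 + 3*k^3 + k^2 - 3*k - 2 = (k + 1)*(k^3 + 2*k^2 - k - 2) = (k + 1)*(k + 2)*(k^2 - 1) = (k + 1)^2*(k + 2)*(k - 1)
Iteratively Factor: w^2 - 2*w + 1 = (w - 1)*(w - 1)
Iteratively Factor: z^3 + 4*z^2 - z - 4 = (z + 1)*(z^2 + 3*z - 4) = (z + 1)*(z + 4)*(z - 1)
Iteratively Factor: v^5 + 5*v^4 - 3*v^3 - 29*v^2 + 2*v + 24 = (v + 4)*(v^4 + v^3 - 7*v^2 - v + 6) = (v + 1)*(v + 4)*(v^3 - 7*v + 6) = (v - 2)*(v + 1)*(v + 4)*(v^2 + 2*v - 3) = (v - 2)*(v + 1)*(v + 3)*(v + 4)*(v - 1)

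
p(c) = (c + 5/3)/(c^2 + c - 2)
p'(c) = (-2*c - 1)*(c + 5/3)/(c^2 + c - 2)^2 + 1/(c^2 + c - 2) = (c^2 + c - (2*c + 1)*(3*c + 5)/3 - 2)/(c^2 + c - 2)^2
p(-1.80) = 0.24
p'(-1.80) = -2.89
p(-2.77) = -0.38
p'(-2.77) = -0.25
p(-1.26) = -0.24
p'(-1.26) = -0.38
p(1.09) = 9.91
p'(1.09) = -109.75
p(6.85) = 0.16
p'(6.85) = -0.03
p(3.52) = 0.37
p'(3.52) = -0.14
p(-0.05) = -0.79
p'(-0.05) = -0.84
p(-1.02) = -0.33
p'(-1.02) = -0.33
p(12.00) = 0.09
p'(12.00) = -0.00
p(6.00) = 0.19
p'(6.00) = -0.04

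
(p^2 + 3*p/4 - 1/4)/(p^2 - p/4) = (p + 1)/p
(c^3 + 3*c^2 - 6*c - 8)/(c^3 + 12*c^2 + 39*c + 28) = (c - 2)/(c + 7)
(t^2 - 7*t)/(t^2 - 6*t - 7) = t/(t + 1)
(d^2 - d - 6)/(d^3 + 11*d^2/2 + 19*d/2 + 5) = 2*(d - 3)/(2*d^2 + 7*d + 5)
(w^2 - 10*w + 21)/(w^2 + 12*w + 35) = (w^2 - 10*w + 21)/(w^2 + 12*w + 35)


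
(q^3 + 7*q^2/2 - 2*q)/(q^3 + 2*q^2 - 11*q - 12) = q*(2*q - 1)/(2*(q^2 - 2*q - 3))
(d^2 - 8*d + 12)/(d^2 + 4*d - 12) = (d - 6)/(d + 6)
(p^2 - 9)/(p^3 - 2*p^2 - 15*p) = (p - 3)/(p*(p - 5))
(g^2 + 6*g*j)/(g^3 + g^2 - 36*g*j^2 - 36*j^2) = g/(g^2 - 6*g*j + g - 6*j)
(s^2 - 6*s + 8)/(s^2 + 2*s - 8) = (s - 4)/(s + 4)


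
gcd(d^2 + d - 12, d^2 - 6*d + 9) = d - 3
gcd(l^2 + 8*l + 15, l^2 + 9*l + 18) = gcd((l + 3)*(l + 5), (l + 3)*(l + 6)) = l + 3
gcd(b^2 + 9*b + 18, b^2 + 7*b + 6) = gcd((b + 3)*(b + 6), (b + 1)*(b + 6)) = b + 6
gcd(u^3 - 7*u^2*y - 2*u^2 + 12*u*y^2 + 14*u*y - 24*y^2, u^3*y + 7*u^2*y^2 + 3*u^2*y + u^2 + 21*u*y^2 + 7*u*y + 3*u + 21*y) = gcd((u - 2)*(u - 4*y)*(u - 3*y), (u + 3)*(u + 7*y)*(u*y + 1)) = 1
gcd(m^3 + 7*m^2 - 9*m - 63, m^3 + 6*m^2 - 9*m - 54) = m^2 - 9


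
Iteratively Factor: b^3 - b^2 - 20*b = (b + 4)*(b^2 - 5*b) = (b - 5)*(b + 4)*(b)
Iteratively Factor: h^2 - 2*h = (h)*(h - 2)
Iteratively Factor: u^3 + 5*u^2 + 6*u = (u + 2)*(u^2 + 3*u) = (u + 2)*(u + 3)*(u)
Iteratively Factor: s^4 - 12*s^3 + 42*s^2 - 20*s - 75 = (s - 5)*(s^3 - 7*s^2 + 7*s + 15) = (s - 5)^2*(s^2 - 2*s - 3) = (s - 5)^2*(s - 3)*(s + 1)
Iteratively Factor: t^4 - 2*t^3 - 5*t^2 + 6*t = (t - 3)*(t^3 + t^2 - 2*t) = (t - 3)*(t + 2)*(t^2 - t) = t*(t - 3)*(t + 2)*(t - 1)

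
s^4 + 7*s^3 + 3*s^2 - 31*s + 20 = (s - 1)^2*(s + 4)*(s + 5)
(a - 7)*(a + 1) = a^2 - 6*a - 7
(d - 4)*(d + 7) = d^2 + 3*d - 28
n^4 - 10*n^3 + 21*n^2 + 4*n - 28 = (n - 7)*(n - 2)^2*(n + 1)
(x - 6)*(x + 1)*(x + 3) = x^3 - 2*x^2 - 21*x - 18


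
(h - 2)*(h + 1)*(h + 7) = h^3 + 6*h^2 - 9*h - 14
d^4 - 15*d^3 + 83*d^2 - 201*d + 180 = (d - 5)*(d - 4)*(d - 3)^2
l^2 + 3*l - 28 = (l - 4)*(l + 7)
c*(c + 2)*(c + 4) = c^3 + 6*c^2 + 8*c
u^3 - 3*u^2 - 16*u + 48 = (u - 4)*(u - 3)*(u + 4)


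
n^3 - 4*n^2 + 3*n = n*(n - 3)*(n - 1)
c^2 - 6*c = c*(c - 6)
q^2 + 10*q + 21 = (q + 3)*(q + 7)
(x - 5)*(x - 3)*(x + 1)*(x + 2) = x^4 - 5*x^3 - 7*x^2 + 29*x + 30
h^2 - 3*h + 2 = (h - 2)*(h - 1)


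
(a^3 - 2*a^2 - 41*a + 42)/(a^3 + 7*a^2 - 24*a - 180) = (a^2 - 8*a + 7)/(a^2 + a - 30)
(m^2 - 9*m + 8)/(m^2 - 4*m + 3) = (m - 8)/(m - 3)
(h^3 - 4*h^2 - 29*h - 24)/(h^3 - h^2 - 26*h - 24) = (h^2 - 5*h - 24)/(h^2 - 2*h - 24)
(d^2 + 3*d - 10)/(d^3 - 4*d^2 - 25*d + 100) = (d - 2)/(d^2 - 9*d + 20)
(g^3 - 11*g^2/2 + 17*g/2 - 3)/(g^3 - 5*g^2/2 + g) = (g - 3)/g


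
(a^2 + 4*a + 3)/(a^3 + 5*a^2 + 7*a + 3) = 1/(a + 1)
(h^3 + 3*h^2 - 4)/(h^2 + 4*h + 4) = h - 1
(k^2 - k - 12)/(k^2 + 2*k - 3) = (k - 4)/(k - 1)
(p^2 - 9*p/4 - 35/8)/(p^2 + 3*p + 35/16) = 2*(2*p - 7)/(4*p + 7)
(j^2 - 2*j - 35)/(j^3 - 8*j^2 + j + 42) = (j + 5)/(j^2 - j - 6)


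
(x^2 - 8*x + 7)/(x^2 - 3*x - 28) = (x - 1)/(x + 4)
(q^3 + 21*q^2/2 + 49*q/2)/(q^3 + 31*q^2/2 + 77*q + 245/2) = q/(q + 5)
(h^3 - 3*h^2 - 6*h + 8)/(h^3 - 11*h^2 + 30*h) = (h^3 - 3*h^2 - 6*h + 8)/(h*(h^2 - 11*h + 30))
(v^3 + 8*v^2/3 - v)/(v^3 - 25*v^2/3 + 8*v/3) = (v + 3)/(v - 8)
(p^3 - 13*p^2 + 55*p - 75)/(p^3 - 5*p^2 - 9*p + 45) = (p - 5)/(p + 3)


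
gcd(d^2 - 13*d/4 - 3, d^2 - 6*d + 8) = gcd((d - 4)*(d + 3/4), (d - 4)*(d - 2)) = d - 4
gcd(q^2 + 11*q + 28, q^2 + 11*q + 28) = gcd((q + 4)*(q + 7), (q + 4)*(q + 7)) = q^2 + 11*q + 28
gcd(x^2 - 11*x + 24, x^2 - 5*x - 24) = x - 8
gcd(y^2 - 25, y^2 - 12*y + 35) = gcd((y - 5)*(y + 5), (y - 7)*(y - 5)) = y - 5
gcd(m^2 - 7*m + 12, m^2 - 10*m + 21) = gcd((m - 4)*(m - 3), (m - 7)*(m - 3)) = m - 3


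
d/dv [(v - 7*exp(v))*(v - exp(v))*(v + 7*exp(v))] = -v^2*exp(v) + 3*v^2 - 98*v*exp(2*v) - 2*v*exp(v) + 147*exp(3*v) - 49*exp(2*v)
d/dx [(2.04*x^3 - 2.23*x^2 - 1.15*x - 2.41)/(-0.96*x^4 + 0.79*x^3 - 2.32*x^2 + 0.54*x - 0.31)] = (1.9584*x^6 - 4.2816*x^5 - 6.2831*x^4 - 5.2342*x^3 - 0.0576999999999994*x^2 - 9.7998*x + 1.6579)/(0.9216*x^8 - 1.5168*x^7 + 5.0785*x^6 - 4.7024*x^5 + 6.8308*x^4 - 2.9954*x^3 + 1.73*x^2 - 0.3348*x + 0.0961)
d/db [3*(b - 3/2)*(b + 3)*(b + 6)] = 9*b^2 + 45*b + 27/2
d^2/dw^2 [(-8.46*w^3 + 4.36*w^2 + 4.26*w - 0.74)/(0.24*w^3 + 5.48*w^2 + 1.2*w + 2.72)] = (22.755456*w^6 + 16.0911360000002*w^5 + 91.8432000000001*w^4 + 368.4816*w^3 - 723.595968*w^2 - 782.828928*w + 56.633856)/(0.013824*w^9 + 0.946944*w^8 + 21.829248*w^7 + 174.506048*w^6 + 130.610304*w^5 + 273.421824*w^4 + 114.375168*w^3 + 133.380096*w^2 + 26.63424*w + 20.123648)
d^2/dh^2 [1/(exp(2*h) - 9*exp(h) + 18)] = ((9 - 4*exp(h))*(exp(2*h) - 9*exp(h) + 18) + 2*(2*exp(h) - 9)^2*exp(h))*exp(h)/(exp(2*h) - 9*exp(h) + 18)^3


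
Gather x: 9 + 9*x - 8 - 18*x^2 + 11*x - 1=-18*x^2 + 20*x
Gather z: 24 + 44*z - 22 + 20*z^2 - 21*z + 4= 20*z^2 + 23*z + 6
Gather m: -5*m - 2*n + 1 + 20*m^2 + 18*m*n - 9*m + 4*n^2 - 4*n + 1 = 20*m^2 + m*(18*n - 14) + 4*n^2 - 6*n + 2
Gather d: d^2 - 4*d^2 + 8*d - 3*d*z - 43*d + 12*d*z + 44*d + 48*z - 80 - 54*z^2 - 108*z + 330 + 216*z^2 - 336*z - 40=-3*d^2 + d*(9*z + 9) + 162*z^2 - 396*z + 210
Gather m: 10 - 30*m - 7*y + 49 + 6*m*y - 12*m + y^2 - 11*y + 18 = m*(6*y - 42) + y^2 - 18*y + 77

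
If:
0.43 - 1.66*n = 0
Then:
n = 0.26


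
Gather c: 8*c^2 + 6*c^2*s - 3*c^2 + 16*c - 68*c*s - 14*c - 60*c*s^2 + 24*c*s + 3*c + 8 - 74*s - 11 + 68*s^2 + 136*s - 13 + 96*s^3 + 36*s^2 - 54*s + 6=c^2*(6*s + 5) + c*(-60*s^2 - 44*s + 5) + 96*s^3 + 104*s^2 + 8*s - 10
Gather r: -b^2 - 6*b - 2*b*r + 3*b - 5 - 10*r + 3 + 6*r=-b^2 - 3*b + r*(-2*b - 4) - 2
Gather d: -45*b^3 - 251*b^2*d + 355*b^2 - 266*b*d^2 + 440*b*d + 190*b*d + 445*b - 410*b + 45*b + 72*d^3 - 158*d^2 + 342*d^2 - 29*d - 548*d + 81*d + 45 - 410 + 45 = -45*b^3 + 355*b^2 + 80*b + 72*d^3 + d^2*(184 - 266*b) + d*(-251*b^2 + 630*b - 496) - 320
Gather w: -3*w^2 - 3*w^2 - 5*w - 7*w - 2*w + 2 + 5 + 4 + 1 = -6*w^2 - 14*w + 12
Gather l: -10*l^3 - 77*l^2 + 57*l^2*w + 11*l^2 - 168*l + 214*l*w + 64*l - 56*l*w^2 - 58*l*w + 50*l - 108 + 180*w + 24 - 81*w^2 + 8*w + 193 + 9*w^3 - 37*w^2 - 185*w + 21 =-10*l^3 + l^2*(57*w - 66) + l*(-56*w^2 + 156*w - 54) + 9*w^3 - 118*w^2 + 3*w + 130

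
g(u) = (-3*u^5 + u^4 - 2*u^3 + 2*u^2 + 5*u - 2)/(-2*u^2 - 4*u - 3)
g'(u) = (4*u + 4)*(-3*u^5 + u^4 - 2*u^3 + 2*u^2 + 5*u - 2)/(-2*u^2 - 4*u - 3)^2 + (-15*u^4 + 4*u^3 - 6*u^2 + 4*u + 5)/(-2*u^2 - 4*u - 3) = (18*u^6 + 44*u^5 + 37*u^4 + 4*u^3 + 20*u^2 - 20*u - 23)/(4*u^4 + 16*u^3 + 28*u^2 + 24*u + 9)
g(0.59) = -0.19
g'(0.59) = -0.51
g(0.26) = 0.14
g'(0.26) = -1.52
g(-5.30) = -359.67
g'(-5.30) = 169.29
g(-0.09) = 0.92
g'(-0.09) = -2.98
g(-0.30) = 1.64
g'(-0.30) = -3.85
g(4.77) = 104.17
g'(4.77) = 74.57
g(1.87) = 3.15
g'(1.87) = 7.41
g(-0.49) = 2.36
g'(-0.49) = -3.34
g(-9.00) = -1436.29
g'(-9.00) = 433.23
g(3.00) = 20.33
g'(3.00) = 24.81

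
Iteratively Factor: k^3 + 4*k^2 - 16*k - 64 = (k - 4)*(k^2 + 8*k + 16) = (k - 4)*(k + 4)*(k + 4)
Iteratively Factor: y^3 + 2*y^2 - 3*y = (y)*(y^2 + 2*y - 3) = y*(y - 1)*(y + 3)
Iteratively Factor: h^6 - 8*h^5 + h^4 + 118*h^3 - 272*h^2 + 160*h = (h - 2)*(h^5 - 6*h^4 - 11*h^3 + 96*h^2 - 80*h) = (h - 2)*(h - 1)*(h^4 - 5*h^3 - 16*h^2 + 80*h) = (h - 2)*(h - 1)*(h + 4)*(h^3 - 9*h^2 + 20*h) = h*(h - 2)*(h - 1)*(h + 4)*(h^2 - 9*h + 20) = h*(h - 5)*(h - 2)*(h - 1)*(h + 4)*(h - 4)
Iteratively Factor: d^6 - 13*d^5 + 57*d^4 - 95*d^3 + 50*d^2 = (d - 1)*(d^5 - 12*d^4 + 45*d^3 - 50*d^2) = (d - 5)*(d - 1)*(d^4 - 7*d^3 + 10*d^2) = d*(d - 5)*(d - 1)*(d^3 - 7*d^2 + 10*d) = d*(d - 5)*(d - 2)*(d - 1)*(d^2 - 5*d) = d*(d - 5)^2*(d - 2)*(d - 1)*(d)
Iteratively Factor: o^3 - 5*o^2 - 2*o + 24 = (o + 2)*(o^2 - 7*o + 12) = (o - 4)*(o + 2)*(o - 3)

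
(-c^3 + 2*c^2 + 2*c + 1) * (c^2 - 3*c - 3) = -c^5 + 5*c^4 - c^3 - 11*c^2 - 9*c - 3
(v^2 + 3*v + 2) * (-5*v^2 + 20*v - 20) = -5*v^4 + 5*v^3 + 30*v^2 - 20*v - 40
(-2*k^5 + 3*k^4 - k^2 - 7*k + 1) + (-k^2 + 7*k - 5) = -2*k^5 + 3*k^4 - 2*k^2 - 4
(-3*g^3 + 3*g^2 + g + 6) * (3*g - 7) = -9*g^4 + 30*g^3 - 18*g^2 + 11*g - 42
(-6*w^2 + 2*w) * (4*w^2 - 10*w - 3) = -24*w^4 + 68*w^3 - 2*w^2 - 6*w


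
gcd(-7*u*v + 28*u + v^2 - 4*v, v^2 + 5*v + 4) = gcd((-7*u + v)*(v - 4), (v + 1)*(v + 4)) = 1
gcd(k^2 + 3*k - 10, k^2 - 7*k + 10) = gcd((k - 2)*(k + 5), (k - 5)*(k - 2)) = k - 2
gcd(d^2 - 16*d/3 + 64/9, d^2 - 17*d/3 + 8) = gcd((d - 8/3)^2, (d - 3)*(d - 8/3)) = d - 8/3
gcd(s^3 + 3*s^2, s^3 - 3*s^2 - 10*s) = s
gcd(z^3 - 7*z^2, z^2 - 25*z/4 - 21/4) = z - 7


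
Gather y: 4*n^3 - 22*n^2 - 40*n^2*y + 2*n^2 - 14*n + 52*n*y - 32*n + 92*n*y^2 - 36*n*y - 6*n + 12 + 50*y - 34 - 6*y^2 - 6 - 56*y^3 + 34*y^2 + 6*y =4*n^3 - 20*n^2 - 52*n - 56*y^3 + y^2*(92*n + 28) + y*(-40*n^2 + 16*n + 56) - 28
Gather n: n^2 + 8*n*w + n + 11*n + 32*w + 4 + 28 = n^2 + n*(8*w + 12) + 32*w + 32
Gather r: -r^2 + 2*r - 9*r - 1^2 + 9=-r^2 - 7*r + 8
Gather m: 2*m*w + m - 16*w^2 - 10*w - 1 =m*(2*w + 1) - 16*w^2 - 10*w - 1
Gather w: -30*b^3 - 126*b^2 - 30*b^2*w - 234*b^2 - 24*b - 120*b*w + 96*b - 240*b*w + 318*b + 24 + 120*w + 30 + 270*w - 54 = -30*b^3 - 360*b^2 + 390*b + w*(-30*b^2 - 360*b + 390)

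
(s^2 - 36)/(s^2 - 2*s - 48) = (s - 6)/(s - 8)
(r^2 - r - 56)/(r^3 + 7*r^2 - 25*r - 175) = (r - 8)/(r^2 - 25)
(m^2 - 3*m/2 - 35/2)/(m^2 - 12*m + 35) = (m + 7/2)/(m - 7)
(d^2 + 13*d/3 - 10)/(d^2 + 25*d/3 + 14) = (3*d - 5)/(3*d + 7)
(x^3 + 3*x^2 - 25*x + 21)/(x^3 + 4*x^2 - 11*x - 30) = (x^2 + 6*x - 7)/(x^2 + 7*x + 10)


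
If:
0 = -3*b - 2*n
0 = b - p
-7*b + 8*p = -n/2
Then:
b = 0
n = 0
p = 0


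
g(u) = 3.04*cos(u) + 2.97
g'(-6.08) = -0.61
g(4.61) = 2.66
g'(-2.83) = 0.93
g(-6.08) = 5.95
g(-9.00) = 0.20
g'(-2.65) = 1.43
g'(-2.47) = 1.89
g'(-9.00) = 1.25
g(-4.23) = 1.56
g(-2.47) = 0.59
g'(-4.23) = -2.69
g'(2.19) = -2.48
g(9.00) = 0.20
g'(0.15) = -0.45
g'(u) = -3.04*sin(u)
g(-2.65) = 0.29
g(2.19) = 1.21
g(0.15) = 5.98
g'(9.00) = -1.25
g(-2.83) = 0.08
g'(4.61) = 3.02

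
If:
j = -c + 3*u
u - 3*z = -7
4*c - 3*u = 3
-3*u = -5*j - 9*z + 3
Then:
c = -1/5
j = -18/5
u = -19/15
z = 86/45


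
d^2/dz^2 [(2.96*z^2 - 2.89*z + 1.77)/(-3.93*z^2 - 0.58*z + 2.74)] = (5.6843418860808e-14*z^4 + 102.76557*z^3 - 355.26807*z^2 + 162.51336*z - 74.5697)/(60.698457*z^6 + 26.874126*z^5 - 122.990922*z^4 - 37.278224*z^3 + 85.749396*z^2 + 13.063224*z - 20.570824)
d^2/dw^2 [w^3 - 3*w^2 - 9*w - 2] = 6*w - 6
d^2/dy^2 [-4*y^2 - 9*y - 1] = -8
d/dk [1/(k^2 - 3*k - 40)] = (3 - 2*k)/(-k^2 + 3*k + 40)^2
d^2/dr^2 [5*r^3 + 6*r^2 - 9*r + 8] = 30*r + 12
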